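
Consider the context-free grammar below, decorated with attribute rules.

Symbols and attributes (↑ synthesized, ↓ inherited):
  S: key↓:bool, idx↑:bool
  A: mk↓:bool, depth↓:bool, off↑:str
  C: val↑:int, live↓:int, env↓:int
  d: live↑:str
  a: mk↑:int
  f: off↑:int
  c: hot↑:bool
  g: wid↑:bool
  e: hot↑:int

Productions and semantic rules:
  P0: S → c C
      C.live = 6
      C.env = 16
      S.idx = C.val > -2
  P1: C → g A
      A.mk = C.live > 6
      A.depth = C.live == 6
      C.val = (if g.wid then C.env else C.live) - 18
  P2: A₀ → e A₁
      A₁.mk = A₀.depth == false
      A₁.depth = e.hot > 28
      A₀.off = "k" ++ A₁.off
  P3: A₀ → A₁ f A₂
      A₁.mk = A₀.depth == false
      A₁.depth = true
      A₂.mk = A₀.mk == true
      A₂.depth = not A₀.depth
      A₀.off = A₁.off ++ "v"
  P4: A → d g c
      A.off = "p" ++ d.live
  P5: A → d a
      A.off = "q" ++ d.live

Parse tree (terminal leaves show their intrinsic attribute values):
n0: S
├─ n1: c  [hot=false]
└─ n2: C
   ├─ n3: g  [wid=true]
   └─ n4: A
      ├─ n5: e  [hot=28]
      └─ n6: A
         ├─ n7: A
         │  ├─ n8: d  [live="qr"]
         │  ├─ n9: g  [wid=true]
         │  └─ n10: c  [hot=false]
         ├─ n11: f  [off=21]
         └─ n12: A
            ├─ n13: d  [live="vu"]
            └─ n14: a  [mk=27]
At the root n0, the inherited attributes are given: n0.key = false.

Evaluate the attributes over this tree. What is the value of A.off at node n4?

1. n0.key = false  [given at root]
2. n1.hot = false  [terminal]
3. n2.live = 6  [6]
4. n2.env = 16  [16]
5. n3.wid = true  [terminal]
6. n4.mk = false  [C.live > 6]
7. n4.depth = true  [C.live == 6]
8. n5.hot = 28  [terminal]
9. n6.mk = false  [A₀.depth == false]
10. n6.depth = false  [e.hot > 28]
11. n7.mk = true  [A₀.depth == false]
12. n7.depth = true  [true]
13. n8.live = "qr"  [terminal]
14. n9.wid = true  [terminal]
15. n10.hot = false  [terminal]
16. n7.off = "pqr"  ["p" ++ d.live]
17. n11.off = 21  [terminal]
18. n12.mk = false  [A₀.mk == true]
19. n12.depth = true  [not A₀.depth]
20. n13.live = "vu"  [terminal]
21. n14.mk = 27  [terminal]
22. n12.off = "qvu"  ["q" ++ d.live]
23. n6.off = "pqrv"  [A₁.off ++ "v"]
24. n4.off = "kpqrv"  ["k" ++ A₁.off]
25. n2.val = -2  [(if g.wid then C.env else C.live) - 18]
26. n0.idx = false  [C.val > -2]

"kpqrv"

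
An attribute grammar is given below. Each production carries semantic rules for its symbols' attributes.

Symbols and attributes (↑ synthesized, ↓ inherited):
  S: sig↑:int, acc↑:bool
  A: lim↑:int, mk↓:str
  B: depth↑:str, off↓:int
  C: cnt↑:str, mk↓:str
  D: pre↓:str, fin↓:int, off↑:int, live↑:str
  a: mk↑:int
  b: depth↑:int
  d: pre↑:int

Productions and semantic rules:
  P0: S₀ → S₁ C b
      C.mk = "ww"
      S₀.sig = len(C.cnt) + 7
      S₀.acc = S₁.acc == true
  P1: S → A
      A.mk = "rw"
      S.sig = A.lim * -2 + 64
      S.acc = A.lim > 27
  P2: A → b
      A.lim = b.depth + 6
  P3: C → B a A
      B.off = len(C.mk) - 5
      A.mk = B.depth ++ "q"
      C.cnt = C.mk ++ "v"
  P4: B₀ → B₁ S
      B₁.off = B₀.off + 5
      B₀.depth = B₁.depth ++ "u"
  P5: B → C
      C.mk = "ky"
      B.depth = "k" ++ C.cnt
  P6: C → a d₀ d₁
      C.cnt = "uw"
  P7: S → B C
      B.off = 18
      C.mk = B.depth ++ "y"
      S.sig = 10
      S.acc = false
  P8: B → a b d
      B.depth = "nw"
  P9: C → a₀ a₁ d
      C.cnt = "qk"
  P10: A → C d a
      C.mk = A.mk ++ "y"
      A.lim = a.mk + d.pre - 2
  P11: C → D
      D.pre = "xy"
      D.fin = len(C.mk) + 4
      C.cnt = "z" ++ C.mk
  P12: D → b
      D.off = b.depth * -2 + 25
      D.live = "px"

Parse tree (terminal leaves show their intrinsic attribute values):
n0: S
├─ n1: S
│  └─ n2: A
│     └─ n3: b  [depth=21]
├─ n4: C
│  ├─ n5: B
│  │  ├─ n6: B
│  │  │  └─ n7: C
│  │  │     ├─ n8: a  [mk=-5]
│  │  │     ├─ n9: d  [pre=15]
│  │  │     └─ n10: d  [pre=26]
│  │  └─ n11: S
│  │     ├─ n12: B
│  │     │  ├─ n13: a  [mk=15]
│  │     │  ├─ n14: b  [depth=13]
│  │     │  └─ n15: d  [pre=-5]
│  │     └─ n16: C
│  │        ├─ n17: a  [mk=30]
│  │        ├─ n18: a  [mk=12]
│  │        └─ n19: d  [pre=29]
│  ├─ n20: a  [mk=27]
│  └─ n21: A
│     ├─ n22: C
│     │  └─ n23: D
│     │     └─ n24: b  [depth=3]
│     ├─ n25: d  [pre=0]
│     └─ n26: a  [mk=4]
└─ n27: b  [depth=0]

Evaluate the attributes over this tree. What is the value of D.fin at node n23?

1. n2.mk = "rw"  ["rw"]
2. n3.depth = 21  [terminal]
3. n2.lim = 27  [b.depth + 6]
4. n1.sig = 10  [A.lim * -2 + 64]
5. n1.acc = false  [A.lim > 27]
6. n4.mk = "ww"  ["ww"]
7. n5.off = -3  [len(C.mk) - 5]
8. n6.off = 2  [B₀.off + 5]
9. n7.mk = "ky"  ["ky"]
10. n8.mk = -5  [terminal]
11. n9.pre = 15  [terminal]
12. n10.pre = 26  [terminal]
13. n7.cnt = "uw"  ["uw"]
14. n6.depth = "kuw"  ["k" ++ C.cnt]
15. n12.off = 18  [18]
16. n13.mk = 15  [terminal]
17. n14.depth = 13  [terminal]
18. n15.pre = -5  [terminal]
19. n12.depth = "nw"  ["nw"]
20. n16.mk = "nwy"  [B.depth ++ "y"]
21. n17.mk = 30  [terminal]
22. n18.mk = 12  [terminal]
23. n19.pre = 29  [terminal]
24. n16.cnt = "qk"  ["qk"]
25. n11.sig = 10  [10]
26. n11.acc = false  [false]
27. n5.depth = "kuwu"  [B₁.depth ++ "u"]
28. n20.mk = 27  [terminal]
29. n21.mk = "kuwuq"  [B.depth ++ "q"]
30. n22.mk = "kuwuqy"  [A.mk ++ "y"]
31. n23.pre = "xy"  ["xy"]
32. n23.fin = 10  [len(C.mk) + 4]
33. n24.depth = 3  [terminal]
34. n23.off = 19  [b.depth * -2 + 25]
35. n23.live = "px"  ["px"]
36. n22.cnt = "zkuwuqy"  ["z" ++ C.mk]
37. n25.pre = 0  [terminal]
38. n26.mk = 4  [terminal]
39. n21.lim = 2  [a.mk + d.pre - 2]
40. n4.cnt = "wwv"  [C.mk ++ "v"]
41. n27.depth = 0  [terminal]
42. n0.sig = 10  [len(C.cnt) + 7]
43. n0.acc = false  [S₁.acc == true]

10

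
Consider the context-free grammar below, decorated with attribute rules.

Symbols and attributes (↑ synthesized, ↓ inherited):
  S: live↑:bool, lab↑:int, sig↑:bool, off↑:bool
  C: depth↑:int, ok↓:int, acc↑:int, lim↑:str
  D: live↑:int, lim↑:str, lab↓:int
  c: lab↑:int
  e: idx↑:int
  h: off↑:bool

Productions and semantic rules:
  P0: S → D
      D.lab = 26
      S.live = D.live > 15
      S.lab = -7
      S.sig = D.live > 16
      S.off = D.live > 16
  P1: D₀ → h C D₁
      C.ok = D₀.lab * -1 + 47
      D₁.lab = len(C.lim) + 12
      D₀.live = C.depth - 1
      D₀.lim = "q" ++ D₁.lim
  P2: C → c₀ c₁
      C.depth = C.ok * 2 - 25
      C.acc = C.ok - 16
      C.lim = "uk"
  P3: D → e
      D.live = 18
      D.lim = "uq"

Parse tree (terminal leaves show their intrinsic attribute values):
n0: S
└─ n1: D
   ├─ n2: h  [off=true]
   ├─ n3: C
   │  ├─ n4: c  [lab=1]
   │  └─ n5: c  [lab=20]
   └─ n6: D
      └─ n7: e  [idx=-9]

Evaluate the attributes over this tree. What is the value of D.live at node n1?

16

1. n1.lab = 26  [26]
2. n2.off = true  [terminal]
3. n3.ok = 21  [D₀.lab * -1 + 47]
4. n4.lab = 1  [terminal]
5. n5.lab = 20  [terminal]
6. n3.depth = 17  [C.ok * 2 - 25]
7. n3.acc = 5  [C.ok - 16]
8. n3.lim = "uk"  ["uk"]
9. n6.lab = 14  [len(C.lim) + 12]
10. n7.idx = -9  [terminal]
11. n6.live = 18  [18]
12. n6.lim = "uq"  ["uq"]
13. n1.live = 16  [C.depth - 1]
14. n1.lim = "quq"  ["q" ++ D₁.lim]
15. n0.live = true  [D.live > 15]
16. n0.lab = -7  [-7]
17. n0.sig = false  [D.live > 16]
18. n0.off = false  [D.live > 16]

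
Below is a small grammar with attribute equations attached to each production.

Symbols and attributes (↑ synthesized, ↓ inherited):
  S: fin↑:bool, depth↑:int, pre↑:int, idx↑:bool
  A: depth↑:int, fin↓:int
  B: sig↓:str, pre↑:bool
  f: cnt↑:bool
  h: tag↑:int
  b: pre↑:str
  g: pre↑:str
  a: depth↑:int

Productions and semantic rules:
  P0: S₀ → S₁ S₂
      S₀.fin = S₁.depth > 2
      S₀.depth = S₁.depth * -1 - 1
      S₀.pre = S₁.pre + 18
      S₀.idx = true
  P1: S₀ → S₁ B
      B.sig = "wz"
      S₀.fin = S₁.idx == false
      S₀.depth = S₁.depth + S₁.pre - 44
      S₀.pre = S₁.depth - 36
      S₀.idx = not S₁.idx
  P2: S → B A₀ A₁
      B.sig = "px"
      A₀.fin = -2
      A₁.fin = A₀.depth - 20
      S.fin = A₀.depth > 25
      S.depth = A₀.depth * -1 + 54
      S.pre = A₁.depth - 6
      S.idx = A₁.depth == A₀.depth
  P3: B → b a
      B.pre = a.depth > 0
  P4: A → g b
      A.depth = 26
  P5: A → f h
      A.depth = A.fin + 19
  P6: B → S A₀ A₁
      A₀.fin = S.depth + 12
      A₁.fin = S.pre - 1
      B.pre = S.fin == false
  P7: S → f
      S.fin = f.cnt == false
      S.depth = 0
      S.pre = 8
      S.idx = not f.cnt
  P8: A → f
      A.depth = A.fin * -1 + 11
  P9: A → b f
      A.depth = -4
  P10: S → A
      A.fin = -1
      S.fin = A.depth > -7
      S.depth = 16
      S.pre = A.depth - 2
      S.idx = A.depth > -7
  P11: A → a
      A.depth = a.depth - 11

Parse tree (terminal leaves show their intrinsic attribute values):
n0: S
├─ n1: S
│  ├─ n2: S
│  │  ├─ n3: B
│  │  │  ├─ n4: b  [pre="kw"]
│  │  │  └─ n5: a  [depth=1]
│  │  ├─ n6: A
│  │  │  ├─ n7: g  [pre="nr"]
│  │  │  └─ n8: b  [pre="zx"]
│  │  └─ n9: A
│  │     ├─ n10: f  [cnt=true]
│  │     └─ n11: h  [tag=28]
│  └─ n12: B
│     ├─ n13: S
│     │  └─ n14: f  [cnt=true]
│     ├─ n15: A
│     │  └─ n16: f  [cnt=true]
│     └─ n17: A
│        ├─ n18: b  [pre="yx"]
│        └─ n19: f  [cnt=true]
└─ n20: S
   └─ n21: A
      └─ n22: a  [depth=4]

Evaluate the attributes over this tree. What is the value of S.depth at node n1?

1. n3.sig = "px"  ["px"]
2. n4.pre = "kw"  [terminal]
3. n5.depth = 1  [terminal]
4. n3.pre = true  [a.depth > 0]
5. n6.fin = -2  [-2]
6. n7.pre = "nr"  [terminal]
7. n8.pre = "zx"  [terminal]
8. n6.depth = 26  [26]
9. n9.fin = 6  [A₀.depth - 20]
10. n10.cnt = true  [terminal]
11. n11.tag = 28  [terminal]
12. n9.depth = 25  [A.fin + 19]
13. n2.fin = true  [A₀.depth > 25]
14. n2.depth = 28  [A₀.depth * -1 + 54]
15. n2.pre = 19  [A₁.depth - 6]
16. n2.idx = false  [A₁.depth == A₀.depth]
17. n12.sig = "wz"  ["wz"]
18. n14.cnt = true  [terminal]
19. n13.fin = false  [f.cnt == false]
20. n13.depth = 0  [0]
21. n13.pre = 8  [8]
22. n13.idx = false  [not f.cnt]
23. n15.fin = 12  [S.depth + 12]
24. n16.cnt = true  [terminal]
25. n15.depth = -1  [A.fin * -1 + 11]
26. n17.fin = 7  [S.pre - 1]
27. n18.pre = "yx"  [terminal]
28. n19.cnt = true  [terminal]
29. n17.depth = -4  [-4]
30. n12.pre = true  [S.fin == false]
31. n1.fin = true  [S₁.idx == false]
32. n1.depth = 3  [S₁.depth + S₁.pre - 44]
33. n1.pre = -8  [S₁.depth - 36]
34. n1.idx = true  [not S₁.idx]
35. n21.fin = -1  [-1]
36. n22.depth = 4  [terminal]
37. n21.depth = -7  [a.depth - 11]
38. n20.fin = false  [A.depth > -7]
39. n20.depth = 16  [16]
40. n20.pre = -9  [A.depth - 2]
41. n20.idx = false  [A.depth > -7]
42. n0.fin = true  [S₁.depth > 2]
43. n0.depth = -4  [S₁.depth * -1 - 1]
44. n0.pre = 10  [S₁.pre + 18]
45. n0.idx = true  [true]

3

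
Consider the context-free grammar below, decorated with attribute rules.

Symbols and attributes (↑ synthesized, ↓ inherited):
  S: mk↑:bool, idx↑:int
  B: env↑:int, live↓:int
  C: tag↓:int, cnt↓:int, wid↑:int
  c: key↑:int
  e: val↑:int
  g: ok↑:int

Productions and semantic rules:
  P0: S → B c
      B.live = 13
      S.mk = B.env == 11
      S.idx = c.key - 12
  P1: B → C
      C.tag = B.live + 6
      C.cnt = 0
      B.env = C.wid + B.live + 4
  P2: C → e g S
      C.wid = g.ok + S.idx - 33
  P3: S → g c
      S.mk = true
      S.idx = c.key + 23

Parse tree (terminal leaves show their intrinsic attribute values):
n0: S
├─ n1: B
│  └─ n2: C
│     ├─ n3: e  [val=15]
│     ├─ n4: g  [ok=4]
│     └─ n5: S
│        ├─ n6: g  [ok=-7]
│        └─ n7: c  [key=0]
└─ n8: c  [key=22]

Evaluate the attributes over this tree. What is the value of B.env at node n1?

1. n1.live = 13  [13]
2. n2.tag = 19  [B.live + 6]
3. n2.cnt = 0  [0]
4. n3.val = 15  [terminal]
5. n4.ok = 4  [terminal]
6. n6.ok = -7  [terminal]
7. n7.key = 0  [terminal]
8. n5.mk = true  [true]
9. n5.idx = 23  [c.key + 23]
10. n2.wid = -6  [g.ok + S.idx - 33]
11. n1.env = 11  [C.wid + B.live + 4]
12. n8.key = 22  [terminal]
13. n0.mk = true  [B.env == 11]
14. n0.idx = 10  [c.key - 12]

11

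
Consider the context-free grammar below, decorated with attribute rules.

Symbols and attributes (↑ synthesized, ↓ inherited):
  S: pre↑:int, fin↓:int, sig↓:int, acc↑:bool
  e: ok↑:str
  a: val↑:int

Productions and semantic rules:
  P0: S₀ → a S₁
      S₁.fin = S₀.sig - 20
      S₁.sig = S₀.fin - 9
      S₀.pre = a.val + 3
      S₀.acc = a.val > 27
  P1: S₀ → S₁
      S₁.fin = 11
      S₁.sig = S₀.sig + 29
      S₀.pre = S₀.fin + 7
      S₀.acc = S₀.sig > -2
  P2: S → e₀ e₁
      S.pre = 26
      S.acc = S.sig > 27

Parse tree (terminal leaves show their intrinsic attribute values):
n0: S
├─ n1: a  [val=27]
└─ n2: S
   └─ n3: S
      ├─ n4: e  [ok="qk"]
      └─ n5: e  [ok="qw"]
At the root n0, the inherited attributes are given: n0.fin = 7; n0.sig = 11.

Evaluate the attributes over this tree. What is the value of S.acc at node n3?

1. n0.fin = 7  [given at root]
2. n0.sig = 11  [given at root]
3. n1.val = 27  [terminal]
4. n2.fin = -9  [S₀.sig - 20]
5. n2.sig = -2  [S₀.fin - 9]
6. n3.fin = 11  [11]
7. n3.sig = 27  [S₀.sig + 29]
8. n4.ok = "qk"  [terminal]
9. n5.ok = "qw"  [terminal]
10. n3.pre = 26  [26]
11. n3.acc = false  [S.sig > 27]
12. n2.pre = -2  [S₀.fin + 7]
13. n2.acc = false  [S₀.sig > -2]
14. n0.pre = 30  [a.val + 3]
15. n0.acc = false  [a.val > 27]

false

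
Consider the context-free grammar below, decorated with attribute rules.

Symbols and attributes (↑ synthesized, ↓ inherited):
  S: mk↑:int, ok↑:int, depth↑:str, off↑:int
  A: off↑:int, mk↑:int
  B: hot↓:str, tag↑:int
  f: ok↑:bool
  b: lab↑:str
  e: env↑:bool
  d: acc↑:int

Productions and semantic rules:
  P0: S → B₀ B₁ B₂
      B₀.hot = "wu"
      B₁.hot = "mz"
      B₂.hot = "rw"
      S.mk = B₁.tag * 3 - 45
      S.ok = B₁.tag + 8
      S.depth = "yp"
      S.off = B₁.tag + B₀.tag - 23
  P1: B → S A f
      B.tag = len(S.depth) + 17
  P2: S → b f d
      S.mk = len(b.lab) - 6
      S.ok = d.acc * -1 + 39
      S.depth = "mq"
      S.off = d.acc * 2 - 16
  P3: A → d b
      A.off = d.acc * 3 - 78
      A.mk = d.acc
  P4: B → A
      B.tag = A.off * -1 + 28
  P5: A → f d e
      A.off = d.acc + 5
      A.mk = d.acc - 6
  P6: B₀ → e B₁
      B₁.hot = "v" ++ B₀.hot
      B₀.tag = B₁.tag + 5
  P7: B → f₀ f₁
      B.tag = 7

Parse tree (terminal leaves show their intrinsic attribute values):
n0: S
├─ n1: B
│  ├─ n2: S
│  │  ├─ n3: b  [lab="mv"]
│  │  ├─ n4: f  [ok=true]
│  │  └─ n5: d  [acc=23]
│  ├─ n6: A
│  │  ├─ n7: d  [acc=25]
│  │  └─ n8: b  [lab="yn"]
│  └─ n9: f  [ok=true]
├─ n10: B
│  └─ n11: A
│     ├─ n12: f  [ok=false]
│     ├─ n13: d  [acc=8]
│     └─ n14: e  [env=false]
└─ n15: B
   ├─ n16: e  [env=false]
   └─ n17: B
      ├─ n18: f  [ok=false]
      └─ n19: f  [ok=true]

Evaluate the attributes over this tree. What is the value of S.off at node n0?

1. n1.hot = "wu"  ["wu"]
2. n3.lab = "mv"  [terminal]
3. n4.ok = true  [terminal]
4. n5.acc = 23  [terminal]
5. n2.mk = -4  [len(b.lab) - 6]
6. n2.ok = 16  [d.acc * -1 + 39]
7. n2.depth = "mq"  ["mq"]
8. n2.off = 30  [d.acc * 2 - 16]
9. n7.acc = 25  [terminal]
10. n8.lab = "yn"  [terminal]
11. n6.off = -3  [d.acc * 3 - 78]
12. n6.mk = 25  [d.acc]
13. n9.ok = true  [terminal]
14. n1.tag = 19  [len(S.depth) + 17]
15. n10.hot = "mz"  ["mz"]
16. n12.ok = false  [terminal]
17. n13.acc = 8  [terminal]
18. n14.env = false  [terminal]
19. n11.off = 13  [d.acc + 5]
20. n11.mk = 2  [d.acc - 6]
21. n10.tag = 15  [A.off * -1 + 28]
22. n15.hot = "rw"  ["rw"]
23. n16.env = false  [terminal]
24. n17.hot = "vrw"  ["v" ++ B₀.hot]
25. n18.ok = false  [terminal]
26. n19.ok = true  [terminal]
27. n17.tag = 7  [7]
28. n15.tag = 12  [B₁.tag + 5]
29. n0.mk = 0  [B₁.tag * 3 - 45]
30. n0.ok = 23  [B₁.tag + 8]
31. n0.depth = "yp"  ["yp"]
32. n0.off = 11  [B₁.tag + B₀.tag - 23]

11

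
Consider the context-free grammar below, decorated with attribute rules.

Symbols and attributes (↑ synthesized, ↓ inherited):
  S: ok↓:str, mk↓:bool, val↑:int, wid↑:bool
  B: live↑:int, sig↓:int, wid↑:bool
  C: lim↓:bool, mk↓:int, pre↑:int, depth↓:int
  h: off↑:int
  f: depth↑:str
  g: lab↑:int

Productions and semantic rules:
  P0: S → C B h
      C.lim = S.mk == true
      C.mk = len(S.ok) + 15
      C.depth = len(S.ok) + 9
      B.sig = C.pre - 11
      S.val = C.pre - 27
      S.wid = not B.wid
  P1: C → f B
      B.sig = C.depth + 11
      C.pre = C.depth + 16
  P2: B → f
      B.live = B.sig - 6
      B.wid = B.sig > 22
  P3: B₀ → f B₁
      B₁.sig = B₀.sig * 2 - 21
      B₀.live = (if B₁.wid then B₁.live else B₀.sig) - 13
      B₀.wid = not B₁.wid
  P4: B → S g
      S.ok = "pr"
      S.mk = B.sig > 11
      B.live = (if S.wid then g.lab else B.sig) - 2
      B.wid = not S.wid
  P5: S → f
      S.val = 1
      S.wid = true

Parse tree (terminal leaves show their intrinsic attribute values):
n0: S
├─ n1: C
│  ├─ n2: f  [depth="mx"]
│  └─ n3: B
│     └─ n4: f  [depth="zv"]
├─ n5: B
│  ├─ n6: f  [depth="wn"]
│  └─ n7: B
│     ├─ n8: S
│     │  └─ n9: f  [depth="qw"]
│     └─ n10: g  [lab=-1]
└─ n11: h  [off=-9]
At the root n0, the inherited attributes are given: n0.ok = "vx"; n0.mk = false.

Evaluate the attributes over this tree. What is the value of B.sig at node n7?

1. n0.ok = "vx"  [given at root]
2. n0.mk = false  [given at root]
3. n1.lim = false  [S.mk == true]
4. n1.mk = 17  [len(S.ok) + 15]
5. n1.depth = 11  [len(S.ok) + 9]
6. n2.depth = "mx"  [terminal]
7. n3.sig = 22  [C.depth + 11]
8. n4.depth = "zv"  [terminal]
9. n3.live = 16  [B.sig - 6]
10. n3.wid = false  [B.sig > 22]
11. n1.pre = 27  [C.depth + 16]
12. n5.sig = 16  [C.pre - 11]
13. n6.depth = "wn"  [terminal]
14. n7.sig = 11  [B₀.sig * 2 - 21]
15. n8.ok = "pr"  ["pr"]
16. n8.mk = false  [B.sig > 11]
17. n9.depth = "qw"  [terminal]
18. n8.val = 1  [1]
19. n8.wid = true  [true]
20. n10.lab = -1  [terminal]
21. n7.live = -3  [(if S.wid then g.lab else B.sig) - 2]
22. n7.wid = false  [not S.wid]
23. n5.live = 3  [(if B₁.wid then B₁.live else B₀.sig) - 13]
24. n5.wid = true  [not B₁.wid]
25. n11.off = -9  [terminal]
26. n0.val = 0  [C.pre - 27]
27. n0.wid = false  [not B.wid]

11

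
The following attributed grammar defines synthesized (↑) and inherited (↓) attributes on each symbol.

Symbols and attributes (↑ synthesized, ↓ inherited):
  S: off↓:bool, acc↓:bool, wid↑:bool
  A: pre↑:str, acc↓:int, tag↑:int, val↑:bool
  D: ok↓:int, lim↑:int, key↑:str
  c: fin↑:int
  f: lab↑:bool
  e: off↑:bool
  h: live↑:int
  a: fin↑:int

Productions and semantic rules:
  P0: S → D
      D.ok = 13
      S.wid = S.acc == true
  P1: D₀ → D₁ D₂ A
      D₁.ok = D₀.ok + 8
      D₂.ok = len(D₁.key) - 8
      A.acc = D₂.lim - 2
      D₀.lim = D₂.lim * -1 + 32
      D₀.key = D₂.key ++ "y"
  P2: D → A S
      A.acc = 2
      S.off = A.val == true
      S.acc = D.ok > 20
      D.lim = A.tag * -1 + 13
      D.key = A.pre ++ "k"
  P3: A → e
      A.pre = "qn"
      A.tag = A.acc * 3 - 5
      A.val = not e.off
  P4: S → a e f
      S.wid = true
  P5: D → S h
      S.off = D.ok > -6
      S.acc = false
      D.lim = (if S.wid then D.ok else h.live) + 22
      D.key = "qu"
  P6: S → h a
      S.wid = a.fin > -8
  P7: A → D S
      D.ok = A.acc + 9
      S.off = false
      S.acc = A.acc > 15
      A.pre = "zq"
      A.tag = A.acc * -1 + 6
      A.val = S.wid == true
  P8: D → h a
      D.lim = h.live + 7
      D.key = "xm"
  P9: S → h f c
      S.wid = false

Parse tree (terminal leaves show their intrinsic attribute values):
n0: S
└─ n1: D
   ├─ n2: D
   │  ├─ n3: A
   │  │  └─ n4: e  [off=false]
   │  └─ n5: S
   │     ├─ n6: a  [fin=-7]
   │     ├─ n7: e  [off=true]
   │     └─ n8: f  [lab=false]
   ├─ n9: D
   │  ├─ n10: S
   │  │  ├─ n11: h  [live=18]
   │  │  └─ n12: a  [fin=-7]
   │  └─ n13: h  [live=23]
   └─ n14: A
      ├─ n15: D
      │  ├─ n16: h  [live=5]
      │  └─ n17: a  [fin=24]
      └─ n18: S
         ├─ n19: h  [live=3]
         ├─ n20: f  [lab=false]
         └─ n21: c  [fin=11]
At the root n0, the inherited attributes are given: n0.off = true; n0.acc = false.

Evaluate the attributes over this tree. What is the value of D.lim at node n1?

1. n0.off = true  [given at root]
2. n0.acc = false  [given at root]
3. n1.ok = 13  [13]
4. n2.ok = 21  [D₀.ok + 8]
5. n3.acc = 2  [2]
6. n4.off = false  [terminal]
7. n3.pre = "qn"  ["qn"]
8. n3.tag = 1  [A.acc * 3 - 5]
9. n3.val = true  [not e.off]
10. n5.off = true  [A.val == true]
11. n5.acc = true  [D.ok > 20]
12. n6.fin = -7  [terminal]
13. n7.off = true  [terminal]
14. n8.lab = false  [terminal]
15. n5.wid = true  [true]
16. n2.lim = 12  [A.tag * -1 + 13]
17. n2.key = "qnk"  [A.pre ++ "k"]
18. n9.ok = -5  [len(D₁.key) - 8]
19. n10.off = true  [D.ok > -6]
20. n10.acc = false  [false]
21. n11.live = 18  [terminal]
22. n12.fin = -7  [terminal]
23. n10.wid = true  [a.fin > -8]
24. n13.live = 23  [terminal]
25. n9.lim = 17  [(if S.wid then D.ok else h.live) + 22]
26. n9.key = "qu"  ["qu"]
27. n14.acc = 15  [D₂.lim - 2]
28. n15.ok = 24  [A.acc + 9]
29. n16.live = 5  [terminal]
30. n17.fin = 24  [terminal]
31. n15.lim = 12  [h.live + 7]
32. n15.key = "xm"  ["xm"]
33. n18.off = false  [false]
34. n18.acc = false  [A.acc > 15]
35. n19.live = 3  [terminal]
36. n20.lab = false  [terminal]
37. n21.fin = 11  [terminal]
38. n18.wid = false  [false]
39. n14.pre = "zq"  ["zq"]
40. n14.tag = -9  [A.acc * -1 + 6]
41. n14.val = false  [S.wid == true]
42. n1.lim = 15  [D₂.lim * -1 + 32]
43. n1.key = "quy"  [D₂.key ++ "y"]
44. n0.wid = false  [S.acc == true]

15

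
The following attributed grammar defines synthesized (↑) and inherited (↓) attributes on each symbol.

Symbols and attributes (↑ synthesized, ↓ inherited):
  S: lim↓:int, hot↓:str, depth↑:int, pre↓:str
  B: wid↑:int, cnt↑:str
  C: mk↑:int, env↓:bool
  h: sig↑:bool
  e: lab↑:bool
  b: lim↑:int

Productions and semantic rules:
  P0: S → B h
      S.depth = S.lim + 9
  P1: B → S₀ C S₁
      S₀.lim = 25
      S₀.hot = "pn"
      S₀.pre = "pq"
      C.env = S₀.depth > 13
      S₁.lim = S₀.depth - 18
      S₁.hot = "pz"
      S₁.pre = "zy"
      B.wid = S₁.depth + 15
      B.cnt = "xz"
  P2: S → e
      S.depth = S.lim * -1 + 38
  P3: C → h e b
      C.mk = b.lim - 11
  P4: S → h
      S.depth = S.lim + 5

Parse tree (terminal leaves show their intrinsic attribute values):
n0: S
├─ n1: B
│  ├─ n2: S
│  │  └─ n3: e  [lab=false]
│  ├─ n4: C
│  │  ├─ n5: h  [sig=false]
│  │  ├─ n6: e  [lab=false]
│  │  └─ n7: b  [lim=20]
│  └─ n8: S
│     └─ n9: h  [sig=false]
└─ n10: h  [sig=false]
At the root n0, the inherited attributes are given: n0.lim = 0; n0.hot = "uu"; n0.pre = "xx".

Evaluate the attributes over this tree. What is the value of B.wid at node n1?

15

1. n0.lim = 0  [given at root]
2. n0.hot = "uu"  [given at root]
3. n0.pre = "xx"  [given at root]
4. n2.lim = 25  [25]
5. n2.hot = "pn"  ["pn"]
6. n2.pre = "pq"  ["pq"]
7. n3.lab = false  [terminal]
8. n2.depth = 13  [S.lim * -1 + 38]
9. n4.env = false  [S₀.depth > 13]
10. n5.sig = false  [terminal]
11. n6.lab = false  [terminal]
12. n7.lim = 20  [terminal]
13. n4.mk = 9  [b.lim - 11]
14. n8.lim = -5  [S₀.depth - 18]
15. n8.hot = "pz"  ["pz"]
16. n8.pre = "zy"  ["zy"]
17. n9.sig = false  [terminal]
18. n8.depth = 0  [S.lim + 5]
19. n1.wid = 15  [S₁.depth + 15]
20. n1.cnt = "xz"  ["xz"]
21. n10.sig = false  [terminal]
22. n0.depth = 9  [S.lim + 9]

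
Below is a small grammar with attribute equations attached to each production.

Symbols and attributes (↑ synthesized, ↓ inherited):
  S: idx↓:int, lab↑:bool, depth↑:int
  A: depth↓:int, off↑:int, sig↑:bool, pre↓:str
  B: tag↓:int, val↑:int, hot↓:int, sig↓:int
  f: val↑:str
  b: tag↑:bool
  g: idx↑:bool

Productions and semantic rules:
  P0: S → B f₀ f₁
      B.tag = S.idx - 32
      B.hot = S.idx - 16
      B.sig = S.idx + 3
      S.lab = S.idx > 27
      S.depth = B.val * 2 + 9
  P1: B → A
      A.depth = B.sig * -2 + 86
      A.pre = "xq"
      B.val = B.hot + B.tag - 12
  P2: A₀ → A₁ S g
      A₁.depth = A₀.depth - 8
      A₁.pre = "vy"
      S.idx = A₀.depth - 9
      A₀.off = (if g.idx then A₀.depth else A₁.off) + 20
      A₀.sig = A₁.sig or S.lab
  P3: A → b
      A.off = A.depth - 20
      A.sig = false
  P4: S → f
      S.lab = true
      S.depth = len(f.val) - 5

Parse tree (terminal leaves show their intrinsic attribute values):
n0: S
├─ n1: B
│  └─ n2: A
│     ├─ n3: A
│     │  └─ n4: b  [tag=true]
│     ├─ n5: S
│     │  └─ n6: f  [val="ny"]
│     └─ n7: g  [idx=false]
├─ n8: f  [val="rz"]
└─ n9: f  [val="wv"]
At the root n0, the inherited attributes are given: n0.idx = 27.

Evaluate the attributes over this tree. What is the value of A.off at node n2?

1. n0.idx = 27  [given at root]
2. n1.tag = -5  [S.idx - 32]
3. n1.hot = 11  [S.idx - 16]
4. n1.sig = 30  [S.idx + 3]
5. n2.depth = 26  [B.sig * -2 + 86]
6. n2.pre = "xq"  ["xq"]
7. n3.depth = 18  [A₀.depth - 8]
8. n3.pre = "vy"  ["vy"]
9. n4.tag = true  [terminal]
10. n3.off = -2  [A.depth - 20]
11. n3.sig = false  [false]
12. n5.idx = 17  [A₀.depth - 9]
13. n6.val = "ny"  [terminal]
14. n5.lab = true  [true]
15. n5.depth = -3  [len(f.val) - 5]
16. n7.idx = false  [terminal]
17. n2.off = 18  [(if g.idx then A₀.depth else A₁.off) + 20]
18. n2.sig = true  [A₁.sig or S.lab]
19. n1.val = -6  [B.hot + B.tag - 12]
20. n8.val = "rz"  [terminal]
21. n9.val = "wv"  [terminal]
22. n0.lab = false  [S.idx > 27]
23. n0.depth = -3  [B.val * 2 + 9]

18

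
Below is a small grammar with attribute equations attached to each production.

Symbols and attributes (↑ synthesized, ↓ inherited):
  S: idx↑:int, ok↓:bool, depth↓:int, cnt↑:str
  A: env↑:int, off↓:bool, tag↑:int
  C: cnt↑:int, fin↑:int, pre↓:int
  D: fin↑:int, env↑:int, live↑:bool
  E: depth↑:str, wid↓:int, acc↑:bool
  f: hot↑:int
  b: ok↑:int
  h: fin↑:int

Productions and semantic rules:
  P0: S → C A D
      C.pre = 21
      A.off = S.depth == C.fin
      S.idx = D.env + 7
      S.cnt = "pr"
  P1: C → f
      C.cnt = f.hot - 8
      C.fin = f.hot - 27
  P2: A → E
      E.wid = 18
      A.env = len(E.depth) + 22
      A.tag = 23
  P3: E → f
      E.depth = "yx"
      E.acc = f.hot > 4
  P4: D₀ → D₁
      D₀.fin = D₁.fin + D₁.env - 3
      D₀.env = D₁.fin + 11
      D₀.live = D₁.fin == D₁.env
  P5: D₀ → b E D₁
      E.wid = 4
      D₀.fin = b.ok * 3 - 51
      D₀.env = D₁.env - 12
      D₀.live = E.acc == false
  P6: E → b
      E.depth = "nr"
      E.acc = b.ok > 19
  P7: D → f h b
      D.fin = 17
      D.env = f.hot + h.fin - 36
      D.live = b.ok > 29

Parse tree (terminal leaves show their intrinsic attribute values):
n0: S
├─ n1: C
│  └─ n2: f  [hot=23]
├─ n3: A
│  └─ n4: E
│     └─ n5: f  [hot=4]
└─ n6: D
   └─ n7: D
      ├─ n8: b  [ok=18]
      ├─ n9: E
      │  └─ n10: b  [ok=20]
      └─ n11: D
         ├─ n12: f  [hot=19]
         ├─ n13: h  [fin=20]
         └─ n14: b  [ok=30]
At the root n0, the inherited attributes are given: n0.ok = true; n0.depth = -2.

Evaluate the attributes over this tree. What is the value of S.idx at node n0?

1. n0.ok = true  [given at root]
2. n0.depth = -2  [given at root]
3. n1.pre = 21  [21]
4. n2.hot = 23  [terminal]
5. n1.cnt = 15  [f.hot - 8]
6. n1.fin = -4  [f.hot - 27]
7. n3.off = false  [S.depth == C.fin]
8. n4.wid = 18  [18]
9. n5.hot = 4  [terminal]
10. n4.depth = "yx"  ["yx"]
11. n4.acc = false  [f.hot > 4]
12. n3.env = 24  [len(E.depth) + 22]
13. n3.tag = 23  [23]
14. n8.ok = 18  [terminal]
15. n9.wid = 4  [4]
16. n10.ok = 20  [terminal]
17. n9.depth = "nr"  ["nr"]
18. n9.acc = true  [b.ok > 19]
19. n12.hot = 19  [terminal]
20. n13.fin = 20  [terminal]
21. n14.ok = 30  [terminal]
22. n11.fin = 17  [17]
23. n11.env = 3  [f.hot + h.fin - 36]
24. n11.live = true  [b.ok > 29]
25. n7.fin = 3  [b.ok * 3 - 51]
26. n7.env = -9  [D₁.env - 12]
27. n7.live = false  [E.acc == false]
28. n6.fin = -9  [D₁.fin + D₁.env - 3]
29. n6.env = 14  [D₁.fin + 11]
30. n6.live = false  [D₁.fin == D₁.env]
31. n0.idx = 21  [D.env + 7]
32. n0.cnt = "pr"  ["pr"]

21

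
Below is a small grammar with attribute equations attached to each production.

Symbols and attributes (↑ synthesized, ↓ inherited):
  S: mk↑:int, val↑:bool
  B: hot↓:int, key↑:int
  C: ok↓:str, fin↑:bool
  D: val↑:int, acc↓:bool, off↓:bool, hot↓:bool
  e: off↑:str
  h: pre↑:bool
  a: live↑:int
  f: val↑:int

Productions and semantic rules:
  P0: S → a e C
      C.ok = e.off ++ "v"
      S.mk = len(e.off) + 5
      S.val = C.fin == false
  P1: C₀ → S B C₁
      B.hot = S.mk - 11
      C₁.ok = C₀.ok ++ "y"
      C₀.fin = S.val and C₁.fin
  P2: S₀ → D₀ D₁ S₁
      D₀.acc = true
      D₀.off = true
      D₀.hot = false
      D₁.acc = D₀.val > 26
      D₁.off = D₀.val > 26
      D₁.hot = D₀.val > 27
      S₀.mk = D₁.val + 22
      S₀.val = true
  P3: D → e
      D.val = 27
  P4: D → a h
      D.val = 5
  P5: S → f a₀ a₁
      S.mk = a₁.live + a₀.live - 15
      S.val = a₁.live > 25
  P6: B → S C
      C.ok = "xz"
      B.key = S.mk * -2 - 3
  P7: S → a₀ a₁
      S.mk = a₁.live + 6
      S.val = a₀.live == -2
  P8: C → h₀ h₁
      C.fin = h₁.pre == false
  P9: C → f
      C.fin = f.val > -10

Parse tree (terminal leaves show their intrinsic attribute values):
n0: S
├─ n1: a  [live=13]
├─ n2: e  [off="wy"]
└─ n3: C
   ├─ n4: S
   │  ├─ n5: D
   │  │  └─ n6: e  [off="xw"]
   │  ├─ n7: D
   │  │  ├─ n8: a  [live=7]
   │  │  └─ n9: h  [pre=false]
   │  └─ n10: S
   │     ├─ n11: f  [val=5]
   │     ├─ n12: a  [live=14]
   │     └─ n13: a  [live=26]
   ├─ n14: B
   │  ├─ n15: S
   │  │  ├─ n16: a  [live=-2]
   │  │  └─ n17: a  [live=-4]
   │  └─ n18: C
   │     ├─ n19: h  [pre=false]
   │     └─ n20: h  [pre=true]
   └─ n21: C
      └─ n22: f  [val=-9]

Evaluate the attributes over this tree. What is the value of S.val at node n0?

1. n1.live = 13  [terminal]
2. n2.off = "wy"  [terminal]
3. n3.ok = "wyv"  [e.off ++ "v"]
4. n5.acc = true  [true]
5. n5.off = true  [true]
6. n5.hot = false  [false]
7. n6.off = "xw"  [terminal]
8. n5.val = 27  [27]
9. n7.acc = true  [D₀.val > 26]
10. n7.off = true  [D₀.val > 26]
11. n7.hot = false  [D₀.val > 27]
12. n8.live = 7  [terminal]
13. n9.pre = false  [terminal]
14. n7.val = 5  [5]
15. n11.val = 5  [terminal]
16. n12.live = 14  [terminal]
17. n13.live = 26  [terminal]
18. n10.mk = 25  [a₁.live + a₀.live - 15]
19. n10.val = true  [a₁.live > 25]
20. n4.mk = 27  [D₁.val + 22]
21. n4.val = true  [true]
22. n14.hot = 16  [S.mk - 11]
23. n16.live = -2  [terminal]
24. n17.live = -4  [terminal]
25. n15.mk = 2  [a₁.live + 6]
26. n15.val = true  [a₀.live == -2]
27. n18.ok = "xz"  ["xz"]
28. n19.pre = false  [terminal]
29. n20.pre = true  [terminal]
30. n18.fin = false  [h₁.pre == false]
31. n14.key = -7  [S.mk * -2 - 3]
32. n21.ok = "wyvy"  [C₀.ok ++ "y"]
33. n22.val = -9  [terminal]
34. n21.fin = true  [f.val > -10]
35. n3.fin = true  [S.val and C₁.fin]
36. n0.mk = 7  [len(e.off) + 5]
37. n0.val = false  [C.fin == false]

false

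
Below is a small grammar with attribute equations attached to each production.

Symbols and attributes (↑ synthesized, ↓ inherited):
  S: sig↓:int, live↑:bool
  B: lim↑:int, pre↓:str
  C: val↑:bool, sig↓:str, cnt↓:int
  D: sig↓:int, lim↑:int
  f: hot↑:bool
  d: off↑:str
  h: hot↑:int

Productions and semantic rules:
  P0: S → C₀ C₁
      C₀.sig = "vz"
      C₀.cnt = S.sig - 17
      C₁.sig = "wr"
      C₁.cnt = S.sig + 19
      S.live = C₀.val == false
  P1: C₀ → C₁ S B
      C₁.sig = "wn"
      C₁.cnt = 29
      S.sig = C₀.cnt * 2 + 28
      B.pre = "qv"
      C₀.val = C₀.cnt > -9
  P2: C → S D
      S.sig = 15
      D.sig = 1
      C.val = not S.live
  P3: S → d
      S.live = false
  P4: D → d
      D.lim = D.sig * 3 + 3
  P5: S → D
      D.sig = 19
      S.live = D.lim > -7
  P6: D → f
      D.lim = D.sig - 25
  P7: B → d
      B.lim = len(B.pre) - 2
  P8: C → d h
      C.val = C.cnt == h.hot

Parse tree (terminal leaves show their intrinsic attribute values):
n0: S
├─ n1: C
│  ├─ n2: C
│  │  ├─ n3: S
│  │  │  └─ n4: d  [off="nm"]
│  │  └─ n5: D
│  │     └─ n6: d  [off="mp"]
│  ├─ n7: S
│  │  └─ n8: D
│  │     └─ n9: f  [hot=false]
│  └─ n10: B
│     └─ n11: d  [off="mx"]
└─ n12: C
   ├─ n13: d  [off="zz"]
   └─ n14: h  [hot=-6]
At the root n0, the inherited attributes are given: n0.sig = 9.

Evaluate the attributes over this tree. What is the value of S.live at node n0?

1. n0.sig = 9  [given at root]
2. n1.sig = "vz"  ["vz"]
3. n1.cnt = -8  [S.sig - 17]
4. n2.sig = "wn"  ["wn"]
5. n2.cnt = 29  [29]
6. n3.sig = 15  [15]
7. n4.off = "nm"  [terminal]
8. n3.live = false  [false]
9. n5.sig = 1  [1]
10. n6.off = "mp"  [terminal]
11. n5.lim = 6  [D.sig * 3 + 3]
12. n2.val = true  [not S.live]
13. n7.sig = 12  [C₀.cnt * 2 + 28]
14. n8.sig = 19  [19]
15. n9.hot = false  [terminal]
16. n8.lim = -6  [D.sig - 25]
17. n7.live = true  [D.lim > -7]
18. n10.pre = "qv"  ["qv"]
19. n11.off = "mx"  [terminal]
20. n10.lim = 0  [len(B.pre) - 2]
21. n1.val = true  [C₀.cnt > -9]
22. n12.sig = "wr"  ["wr"]
23. n12.cnt = 28  [S.sig + 19]
24. n13.off = "zz"  [terminal]
25. n14.hot = -6  [terminal]
26. n12.val = false  [C.cnt == h.hot]
27. n0.live = false  [C₀.val == false]

false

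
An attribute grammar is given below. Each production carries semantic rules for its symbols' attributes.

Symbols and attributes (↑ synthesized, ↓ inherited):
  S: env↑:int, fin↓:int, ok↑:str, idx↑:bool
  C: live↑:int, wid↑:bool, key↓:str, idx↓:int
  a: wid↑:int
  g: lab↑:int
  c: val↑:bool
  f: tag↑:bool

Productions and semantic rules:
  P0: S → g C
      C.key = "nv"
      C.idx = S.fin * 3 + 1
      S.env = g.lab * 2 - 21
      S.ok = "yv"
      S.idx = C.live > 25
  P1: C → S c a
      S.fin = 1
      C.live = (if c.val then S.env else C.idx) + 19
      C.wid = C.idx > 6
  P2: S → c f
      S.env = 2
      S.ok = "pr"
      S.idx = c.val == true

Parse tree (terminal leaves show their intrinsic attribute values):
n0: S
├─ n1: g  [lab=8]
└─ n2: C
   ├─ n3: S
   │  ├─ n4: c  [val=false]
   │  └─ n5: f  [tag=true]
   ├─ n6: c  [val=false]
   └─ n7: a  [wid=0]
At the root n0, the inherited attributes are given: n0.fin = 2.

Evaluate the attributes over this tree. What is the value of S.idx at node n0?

true

1. n0.fin = 2  [given at root]
2. n1.lab = 8  [terminal]
3. n2.key = "nv"  ["nv"]
4. n2.idx = 7  [S.fin * 3 + 1]
5. n3.fin = 1  [1]
6. n4.val = false  [terminal]
7. n5.tag = true  [terminal]
8. n3.env = 2  [2]
9. n3.ok = "pr"  ["pr"]
10. n3.idx = false  [c.val == true]
11. n6.val = false  [terminal]
12. n7.wid = 0  [terminal]
13. n2.live = 26  [(if c.val then S.env else C.idx) + 19]
14. n2.wid = true  [C.idx > 6]
15. n0.env = -5  [g.lab * 2 - 21]
16. n0.ok = "yv"  ["yv"]
17. n0.idx = true  [C.live > 25]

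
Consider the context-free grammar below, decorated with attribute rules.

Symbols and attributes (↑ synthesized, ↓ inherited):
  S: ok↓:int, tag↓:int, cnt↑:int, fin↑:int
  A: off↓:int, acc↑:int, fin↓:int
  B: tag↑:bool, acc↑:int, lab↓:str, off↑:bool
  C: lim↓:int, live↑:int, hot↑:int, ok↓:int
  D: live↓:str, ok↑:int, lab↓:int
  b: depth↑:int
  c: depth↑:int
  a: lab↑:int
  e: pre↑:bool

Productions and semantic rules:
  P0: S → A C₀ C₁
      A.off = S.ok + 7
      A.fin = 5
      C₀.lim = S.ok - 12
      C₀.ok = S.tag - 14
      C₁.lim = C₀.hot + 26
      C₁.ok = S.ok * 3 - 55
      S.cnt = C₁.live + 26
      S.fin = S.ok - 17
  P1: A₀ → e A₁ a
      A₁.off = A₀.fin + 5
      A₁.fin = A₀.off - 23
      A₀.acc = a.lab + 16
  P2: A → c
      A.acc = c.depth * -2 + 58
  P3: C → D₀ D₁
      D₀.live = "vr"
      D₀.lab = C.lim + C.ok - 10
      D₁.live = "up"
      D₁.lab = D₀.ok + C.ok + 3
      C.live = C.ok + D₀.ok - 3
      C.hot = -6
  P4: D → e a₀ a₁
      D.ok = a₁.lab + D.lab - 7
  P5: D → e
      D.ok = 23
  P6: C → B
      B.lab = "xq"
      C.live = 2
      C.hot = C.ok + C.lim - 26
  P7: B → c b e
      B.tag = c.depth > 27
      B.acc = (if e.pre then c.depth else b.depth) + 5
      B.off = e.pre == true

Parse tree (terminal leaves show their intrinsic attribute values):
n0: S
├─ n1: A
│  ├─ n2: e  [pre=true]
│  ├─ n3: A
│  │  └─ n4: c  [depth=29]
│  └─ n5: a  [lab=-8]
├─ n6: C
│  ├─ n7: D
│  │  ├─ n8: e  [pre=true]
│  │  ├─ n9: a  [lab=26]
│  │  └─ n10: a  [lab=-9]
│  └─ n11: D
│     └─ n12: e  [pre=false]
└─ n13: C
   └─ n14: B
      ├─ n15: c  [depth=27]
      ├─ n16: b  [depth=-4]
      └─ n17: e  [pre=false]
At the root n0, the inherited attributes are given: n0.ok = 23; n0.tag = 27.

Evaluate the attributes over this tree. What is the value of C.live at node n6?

8

1. n0.ok = 23  [given at root]
2. n0.tag = 27  [given at root]
3. n1.off = 30  [S.ok + 7]
4. n1.fin = 5  [5]
5. n2.pre = true  [terminal]
6. n3.off = 10  [A₀.fin + 5]
7. n3.fin = 7  [A₀.off - 23]
8. n4.depth = 29  [terminal]
9. n3.acc = 0  [c.depth * -2 + 58]
10. n5.lab = -8  [terminal]
11. n1.acc = 8  [a.lab + 16]
12. n6.lim = 11  [S.ok - 12]
13. n6.ok = 13  [S.tag - 14]
14. n7.live = "vr"  ["vr"]
15. n7.lab = 14  [C.lim + C.ok - 10]
16. n8.pre = true  [terminal]
17. n9.lab = 26  [terminal]
18. n10.lab = -9  [terminal]
19. n7.ok = -2  [a₁.lab + D.lab - 7]
20. n11.live = "up"  ["up"]
21. n11.lab = 14  [D₀.ok + C.ok + 3]
22. n12.pre = false  [terminal]
23. n11.ok = 23  [23]
24. n6.live = 8  [C.ok + D₀.ok - 3]
25. n6.hot = -6  [-6]
26. n13.lim = 20  [C₀.hot + 26]
27. n13.ok = 14  [S.ok * 3 - 55]
28. n14.lab = "xq"  ["xq"]
29. n15.depth = 27  [terminal]
30. n16.depth = -4  [terminal]
31. n17.pre = false  [terminal]
32. n14.tag = false  [c.depth > 27]
33. n14.acc = 1  [(if e.pre then c.depth else b.depth) + 5]
34. n14.off = false  [e.pre == true]
35. n13.live = 2  [2]
36. n13.hot = 8  [C.ok + C.lim - 26]
37. n0.cnt = 28  [C₁.live + 26]
38. n0.fin = 6  [S.ok - 17]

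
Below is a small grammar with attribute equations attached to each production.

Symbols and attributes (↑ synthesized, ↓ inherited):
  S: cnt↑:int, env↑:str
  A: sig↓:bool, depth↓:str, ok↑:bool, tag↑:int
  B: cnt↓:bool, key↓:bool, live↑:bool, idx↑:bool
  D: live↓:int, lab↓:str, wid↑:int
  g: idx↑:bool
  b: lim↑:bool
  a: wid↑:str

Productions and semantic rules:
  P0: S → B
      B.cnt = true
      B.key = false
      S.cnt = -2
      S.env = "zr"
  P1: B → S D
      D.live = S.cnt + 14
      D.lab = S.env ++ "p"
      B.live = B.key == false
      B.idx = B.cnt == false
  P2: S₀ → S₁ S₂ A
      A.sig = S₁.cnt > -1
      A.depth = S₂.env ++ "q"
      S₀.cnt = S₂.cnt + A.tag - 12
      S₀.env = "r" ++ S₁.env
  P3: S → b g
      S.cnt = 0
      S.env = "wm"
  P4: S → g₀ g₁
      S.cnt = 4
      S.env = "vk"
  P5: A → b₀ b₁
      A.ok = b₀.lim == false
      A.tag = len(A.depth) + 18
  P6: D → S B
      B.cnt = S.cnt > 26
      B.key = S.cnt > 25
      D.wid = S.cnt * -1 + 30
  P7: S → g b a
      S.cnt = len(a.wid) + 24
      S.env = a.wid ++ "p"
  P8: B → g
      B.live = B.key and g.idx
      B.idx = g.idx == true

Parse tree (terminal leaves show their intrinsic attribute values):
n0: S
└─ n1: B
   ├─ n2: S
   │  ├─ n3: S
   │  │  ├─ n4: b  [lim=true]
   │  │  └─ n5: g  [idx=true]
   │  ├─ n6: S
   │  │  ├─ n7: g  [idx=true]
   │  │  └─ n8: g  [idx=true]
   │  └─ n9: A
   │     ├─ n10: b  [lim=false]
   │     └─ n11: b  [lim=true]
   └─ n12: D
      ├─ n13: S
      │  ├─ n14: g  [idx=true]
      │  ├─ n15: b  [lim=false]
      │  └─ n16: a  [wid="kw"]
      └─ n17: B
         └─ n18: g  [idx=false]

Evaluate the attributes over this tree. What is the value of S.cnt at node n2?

13

1. n1.cnt = true  [true]
2. n1.key = false  [false]
3. n4.lim = true  [terminal]
4. n5.idx = true  [terminal]
5. n3.cnt = 0  [0]
6. n3.env = "wm"  ["wm"]
7. n7.idx = true  [terminal]
8. n8.idx = true  [terminal]
9. n6.cnt = 4  [4]
10. n6.env = "vk"  ["vk"]
11. n9.sig = true  [S₁.cnt > -1]
12. n9.depth = "vkq"  [S₂.env ++ "q"]
13. n10.lim = false  [terminal]
14. n11.lim = true  [terminal]
15. n9.ok = true  [b₀.lim == false]
16. n9.tag = 21  [len(A.depth) + 18]
17. n2.cnt = 13  [S₂.cnt + A.tag - 12]
18. n2.env = "rwm"  ["r" ++ S₁.env]
19. n12.live = 27  [S.cnt + 14]
20. n12.lab = "rwmp"  [S.env ++ "p"]
21. n14.idx = true  [terminal]
22. n15.lim = false  [terminal]
23. n16.wid = "kw"  [terminal]
24. n13.cnt = 26  [len(a.wid) + 24]
25. n13.env = "kwp"  [a.wid ++ "p"]
26. n17.cnt = false  [S.cnt > 26]
27. n17.key = true  [S.cnt > 25]
28. n18.idx = false  [terminal]
29. n17.live = false  [B.key and g.idx]
30. n17.idx = false  [g.idx == true]
31. n12.wid = 4  [S.cnt * -1 + 30]
32. n1.live = true  [B.key == false]
33. n1.idx = false  [B.cnt == false]
34. n0.cnt = -2  [-2]
35. n0.env = "zr"  ["zr"]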